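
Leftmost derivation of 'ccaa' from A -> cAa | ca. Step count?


Derivation: A => cAa => ccaa
Steps: 2


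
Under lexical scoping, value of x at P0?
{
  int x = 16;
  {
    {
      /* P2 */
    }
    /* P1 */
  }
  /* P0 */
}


x declared in the same block as P0
x = 16


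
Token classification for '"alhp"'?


Pattern: double-quoted sequence
Type: STRING_LITERAL


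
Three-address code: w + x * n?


Break into single-operator statements:
t1 = x * n
t2 = w + t1


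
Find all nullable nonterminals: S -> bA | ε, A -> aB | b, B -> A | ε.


A nonterminal is nullable iff some alternative derives ε (directly, or every symbol in it is nullable)
Nullable: {B, S}


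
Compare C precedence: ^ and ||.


'^' is bitwise XOR (level 4); '||' is logical OR (level 1)
Higher level binds tighter
'^' has higher precedence than '||'


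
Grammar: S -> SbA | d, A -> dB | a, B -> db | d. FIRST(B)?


Per alternative of B: FIRST(db) = {d}; FIRST(d) = {d}
FIRST(B) = {d}


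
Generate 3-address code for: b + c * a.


Break into single-operator statements:
t1 = c * a
t2 = b + t1


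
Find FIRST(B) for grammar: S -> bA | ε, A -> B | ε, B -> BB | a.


Per alternative of B: FIRST(BB) = {a}; FIRST(a) = {a}
FIRST(B) = {a}


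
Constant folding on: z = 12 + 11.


12 + 11 = 23 at compile time
Optimized: z = 23


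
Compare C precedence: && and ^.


'^' is bitwise XOR (level 4); '&&' is logical AND (level 2)
Higher level binds tighter
'^' has higher precedence than '&&'


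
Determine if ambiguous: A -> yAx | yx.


balanced y^n…x^n: each string has a unique parse
Unambiguous


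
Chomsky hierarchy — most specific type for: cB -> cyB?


LHS has context (more than one symbol) and |LHS| ≤ |RHS|
Classification: Type 1 (Context-Sensitive)


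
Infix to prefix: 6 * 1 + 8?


left-to-right (same/higher precedence on left): tree is (+ (* 6 1) 8)
Prefix: + * 6 1 8


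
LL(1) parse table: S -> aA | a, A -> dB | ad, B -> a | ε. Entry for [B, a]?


For [B, a]: 'a' ∈ FIRST(a)
Entry: B -> a


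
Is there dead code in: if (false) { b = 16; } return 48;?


condition is constant false, so the whole block is unreachable
Dead: 'if (false) { b = 16; }'


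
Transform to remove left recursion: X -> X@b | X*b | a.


Left-recursive alternatives: X@b, X*b; non-recursive: a
Introduce X': X -> aX', X' -> @bX' | *bX' | ε


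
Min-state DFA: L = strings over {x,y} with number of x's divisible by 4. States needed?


Track (count of x) mod 4: states 0..3, accept at 0
Minimal DFA: 4 states


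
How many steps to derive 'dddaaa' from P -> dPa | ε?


Derivation: P => dPa => ddPaa => dddPaaa => dddaaa
Steps: 4


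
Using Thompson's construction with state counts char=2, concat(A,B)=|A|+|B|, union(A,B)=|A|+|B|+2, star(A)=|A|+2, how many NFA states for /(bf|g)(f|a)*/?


Syntax tree has 5 char leaf(s), 2 union(s), 1 star(s)
chars contribute 5×2 = 10; each union adds +2; each star adds +2
Total: 10 + 4 + 2 = 16 states


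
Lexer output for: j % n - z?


Scan left to right, longest-match per lexeme
Tokens: ID(j), OP(%), ID(n), OP(-), ID(z)


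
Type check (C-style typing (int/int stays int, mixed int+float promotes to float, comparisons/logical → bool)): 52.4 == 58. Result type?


Operand types: float == int
Rule: comparison yields bool
Result type: bool


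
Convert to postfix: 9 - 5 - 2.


Left to right (same or higher precedence on left)
Postfix: 9 5 - 2 -


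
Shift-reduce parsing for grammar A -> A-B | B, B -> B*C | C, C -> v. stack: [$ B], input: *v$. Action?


shift '*' to continue B -> B*C
Action: shift


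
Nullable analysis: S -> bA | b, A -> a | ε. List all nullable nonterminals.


A nonterminal is nullable iff some alternative derives ε (directly, or every symbol in it is nullable)
Nullable: {A}


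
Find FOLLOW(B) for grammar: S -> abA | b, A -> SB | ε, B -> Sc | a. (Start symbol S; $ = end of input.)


$ ∈ FOLLOW(S). For each A -> αBβ: add FIRST(β)\{ε} to FOLLOW(B); if β nullable, add FOLLOW(A).
FOLLOW(B) = {$, a, b, c}


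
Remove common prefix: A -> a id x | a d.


Common prefix: 'a'
Factored: A -> a A', A' -> id x | d


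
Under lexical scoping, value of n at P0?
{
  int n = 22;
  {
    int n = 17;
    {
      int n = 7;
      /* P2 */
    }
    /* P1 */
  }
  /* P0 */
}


n declared in the same block as P0
n = 22


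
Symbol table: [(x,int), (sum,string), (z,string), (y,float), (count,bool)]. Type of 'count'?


Lookup 'count' → type bool


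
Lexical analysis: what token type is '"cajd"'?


Pattern: double-quoted sequence
Type: STRING_LITERAL


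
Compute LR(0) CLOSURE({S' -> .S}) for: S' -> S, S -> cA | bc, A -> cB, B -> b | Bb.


Start: S' -> .S
For each item with dot before a nonterminal B, add B -> .γ for every B-production
Closure: [S' -> .S, S -> .cA, S -> .bc]


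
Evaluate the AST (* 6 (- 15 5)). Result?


Evaluate inner: (- 15 5) = 10
Evaluate root: (* 6 10) = 60
Result: 60


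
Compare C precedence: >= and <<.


'<<' is shift (level 8); '>=' is relational (level 7)
Higher level binds tighter
'<<' has higher precedence than '>='


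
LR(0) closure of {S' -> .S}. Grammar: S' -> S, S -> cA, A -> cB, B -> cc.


Start: S' -> .S
For each item with dot before a nonterminal B, add B -> .γ for every B-production
Closure: [S' -> .S, S -> .cA]


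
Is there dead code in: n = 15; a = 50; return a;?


n is assigned but never read
Dead: 'n = 15'


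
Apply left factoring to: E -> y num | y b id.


Common prefix: 'y'
Factored: E -> y E', E' -> num | b id


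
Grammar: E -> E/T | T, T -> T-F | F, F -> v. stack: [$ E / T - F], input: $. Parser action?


handle 'T-F' on top
Action: reduce (T -> T-F)


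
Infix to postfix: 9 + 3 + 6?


Left to right (same or higher precedence on left)
Postfix: 9 3 + 6 +


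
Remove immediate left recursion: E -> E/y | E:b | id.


Left-recursive alternatives: E/y, E:b; non-recursive: id
Introduce E': E -> idE', E' -> /yE' | :bE' | ε


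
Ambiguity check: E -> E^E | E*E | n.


'n^n*n' has two parse trees (no precedence encoded between ^ and *)
Ambiguous


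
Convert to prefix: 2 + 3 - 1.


left-to-right (same/higher precedence on left): tree is (- (+ 2 3) 1)
Prefix: - + 2 3 1


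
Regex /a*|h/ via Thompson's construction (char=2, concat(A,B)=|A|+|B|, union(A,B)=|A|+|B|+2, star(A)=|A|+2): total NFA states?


Syntax tree has 2 char leaf(s), 1 union(s), 1 star(s)
chars contribute 2×2 = 4; each union adds +2; each star adds +2
Total: 4 + 2 + 2 = 8 states


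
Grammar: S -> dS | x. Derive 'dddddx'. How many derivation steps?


Derivation: S => dS => ddS => dddS => ddddS => dddddS => dddddx
Steps: 6


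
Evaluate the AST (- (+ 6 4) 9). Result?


Evaluate inner: (+ 6 4) = 10
Evaluate root: (- 10 9) = 1
Result: 1


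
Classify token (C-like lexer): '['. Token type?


Pattern: delimiter/punctuation
Type: PUNCTUATION


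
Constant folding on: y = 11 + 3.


11 + 3 = 14 at compile time
Optimized: y = 14


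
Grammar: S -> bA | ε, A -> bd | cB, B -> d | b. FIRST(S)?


Per alternative of S: FIRST(bA) = {b}; FIRST(ε) = {ε}
FIRST(S) = {b, ε}


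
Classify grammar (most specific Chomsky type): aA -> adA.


LHS has context (more than one symbol) and |LHS| ≤ |RHS|
Classification: Type 1 (Context-Sensitive)


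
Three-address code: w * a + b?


Break into single-operator statements:
t1 = w * a
t2 = t1 + b


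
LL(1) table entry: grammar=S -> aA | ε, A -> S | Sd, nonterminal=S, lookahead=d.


For [S, d]: ε is nullable and 'd' ∈ FOLLOW(S)
Entry: S -> ε


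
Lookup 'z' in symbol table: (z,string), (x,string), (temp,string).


Lookup 'z' → type string


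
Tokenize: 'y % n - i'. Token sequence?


Scan left to right, longest-match per lexeme
Tokens: ID(y), OP(%), ID(n), OP(-), ID(i)


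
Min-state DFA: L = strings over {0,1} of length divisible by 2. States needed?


Track length mod 2: states 0..1, accept at 0
Minimal DFA: 2 states


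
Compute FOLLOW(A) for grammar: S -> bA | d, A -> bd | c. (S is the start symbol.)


$ ∈ FOLLOW(S). For each A -> αBβ: add FIRST(β)\{ε} to FOLLOW(B); if β nullable, add FOLLOW(A).
FOLLOW(A) = {$}


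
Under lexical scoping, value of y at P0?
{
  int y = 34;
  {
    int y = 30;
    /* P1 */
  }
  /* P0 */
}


y declared in the same block as P0
y = 34


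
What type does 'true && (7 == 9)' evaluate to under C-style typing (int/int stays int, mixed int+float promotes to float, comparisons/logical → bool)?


Operand types: bool && bool
Rule: logical operators take bool operands and yield bool
Result type: bool


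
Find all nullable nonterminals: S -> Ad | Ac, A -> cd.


A nonterminal is nullable iff some alternative derives ε (directly, or every symbol in it is nullable)
Nullable: {}


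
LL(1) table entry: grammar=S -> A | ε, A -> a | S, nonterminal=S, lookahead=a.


For [S, a]: 'a' ∈ FIRST(A)
Entry: S -> A


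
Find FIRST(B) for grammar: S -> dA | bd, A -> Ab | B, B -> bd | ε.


Per alternative of B: FIRST(bd) = {b}; FIRST(ε) = {ε}
FIRST(B) = {b, ε}


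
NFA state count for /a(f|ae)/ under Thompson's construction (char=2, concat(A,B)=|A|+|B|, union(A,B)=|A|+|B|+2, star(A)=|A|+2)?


Syntax tree has 4 char leaf(s), 1 union(s), 0 star(s)
chars contribute 4×2 = 8; each union adds +2; each star adds +2
Total: 8 + 2 + 0 = 10 states


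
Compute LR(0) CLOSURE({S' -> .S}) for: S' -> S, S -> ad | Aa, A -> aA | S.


Start: S' -> .S
For each item with dot before a nonterminal B, add B -> .γ for every B-production
Closure: [S' -> .S, S -> .ad, S -> .Aa, A -> .aA, A -> .S]


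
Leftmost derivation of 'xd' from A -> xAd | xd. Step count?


Derivation: A => xd
Steps: 1


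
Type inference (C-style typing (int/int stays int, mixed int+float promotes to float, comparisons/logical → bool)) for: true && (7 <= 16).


Operand types: bool && bool
Rule: logical operators take bool operands and yield bool
Result type: bool


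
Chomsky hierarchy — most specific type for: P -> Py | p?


Left-linear: every RHS is a terminal or one nonterminal followed by a terminal
Classification: Type 3 (Regular)


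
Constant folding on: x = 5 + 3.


5 + 3 = 8 at compile time
Optimized: x = 8


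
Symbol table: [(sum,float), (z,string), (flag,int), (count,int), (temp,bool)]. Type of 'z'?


Lookup 'z' → type string


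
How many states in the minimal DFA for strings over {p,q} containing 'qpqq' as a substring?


KMP-style automaton: 4 progress states + 1 absorbing accept = 5
Minimal DFA: 5 states


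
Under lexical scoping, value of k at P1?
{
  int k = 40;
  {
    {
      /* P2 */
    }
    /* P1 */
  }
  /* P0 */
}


P1's block does not declare k; resolves to the enclosing declaration at depth 0
k = 40


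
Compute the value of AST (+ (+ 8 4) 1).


Evaluate inner: (+ 8 4) = 12
Evaluate root: (+ 12 1) = 13
Result: 13


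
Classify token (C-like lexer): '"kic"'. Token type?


Pattern: double-quoted sequence
Type: STRING_LITERAL


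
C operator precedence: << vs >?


'<<' is shift (level 8); '>' is relational (level 7)
Higher level binds tighter
'<<' has higher precedence than '>'


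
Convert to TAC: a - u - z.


Break into single-operator statements:
t1 = a - u
t2 = t1 - z


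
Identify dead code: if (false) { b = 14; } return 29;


condition is constant false, so the whole block is unreachable
Dead: 'if (false) { b = 14; }'


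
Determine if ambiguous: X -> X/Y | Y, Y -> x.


precedence layered via separate nonterminal Y: deterministic
Unambiguous


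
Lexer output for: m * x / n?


Scan left to right, longest-match per lexeme
Tokens: ID(m), OP(*), ID(x), OP(/), ID(n)


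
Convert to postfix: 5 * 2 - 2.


Left to right (same or higher precedence on left)
Postfix: 5 2 * 2 -


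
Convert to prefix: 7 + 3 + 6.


left-to-right (same/higher precedence on left): tree is (+ (+ 7 3) 6)
Prefix: + + 7 3 6


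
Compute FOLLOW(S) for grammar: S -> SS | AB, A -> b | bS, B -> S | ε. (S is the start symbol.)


$ ∈ FOLLOW(S). For each A -> αBβ: add FIRST(β)\{ε} to FOLLOW(B); if β nullable, add FOLLOW(A).
FOLLOW(S) = {$, b}


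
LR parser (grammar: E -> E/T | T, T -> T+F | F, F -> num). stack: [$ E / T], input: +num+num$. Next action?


'+' can extend T; shift to build T -> T+F
Action: shift


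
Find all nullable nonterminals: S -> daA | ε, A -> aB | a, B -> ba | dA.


A nonterminal is nullable iff some alternative derives ε (directly, or every symbol in it is nullable)
Nullable: {S}


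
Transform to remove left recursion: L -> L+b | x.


Left-recursive alternatives: L+b; non-recursive: x
Introduce L': L -> xL', L' -> +bL' | ε


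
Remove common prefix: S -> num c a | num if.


Common prefix: 'num'
Factored: S -> num S', S' -> c a | if


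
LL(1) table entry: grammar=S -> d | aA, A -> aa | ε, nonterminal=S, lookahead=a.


For [S, a]: 'a' ∈ FIRST(aA)
Entry: S -> aA


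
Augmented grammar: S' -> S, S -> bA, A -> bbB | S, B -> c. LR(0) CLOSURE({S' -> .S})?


Start: S' -> .S
For each item with dot before a nonterminal B, add B -> .γ for every B-production
Closure: [S' -> .S, S -> .bA]


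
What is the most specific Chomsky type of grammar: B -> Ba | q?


Left-linear: every RHS is a terminal or one nonterminal followed by a terminal
Classification: Type 3 (Regular)


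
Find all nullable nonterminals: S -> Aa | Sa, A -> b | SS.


A nonterminal is nullable iff some alternative derives ε (directly, or every symbol in it is nullable)
Nullable: {}


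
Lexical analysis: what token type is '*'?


Pattern: operator symbol
Type: OPERATOR


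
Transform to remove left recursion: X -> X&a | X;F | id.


Left-recursive alternatives: X&a, X;F; non-recursive: id
Introduce X': X -> idX', X' -> &aX' | ;FX' | ε


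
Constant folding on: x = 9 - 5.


9 - 5 = 4 at compile time
Optimized: x = 4


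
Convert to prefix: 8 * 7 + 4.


left-to-right (same/higher precedence on left): tree is (+ (* 8 7) 4)
Prefix: + * 8 7 4


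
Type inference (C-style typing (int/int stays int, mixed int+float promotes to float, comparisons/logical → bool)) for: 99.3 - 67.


Operand types: float - int
Rule: mixed int/float promotes to float; int/int stays int
Result type: float


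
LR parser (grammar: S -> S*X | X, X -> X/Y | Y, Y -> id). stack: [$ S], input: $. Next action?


start symbol S on stack, input exhausted
Action: accept


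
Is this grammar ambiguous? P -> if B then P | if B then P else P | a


dangling else: 'if B then if B then a else a' parses two ways
Ambiguous


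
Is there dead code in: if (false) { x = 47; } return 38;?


condition is constant false, so the whole block is unreachable
Dead: 'if (false) { x = 47; }'


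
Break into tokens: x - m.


Scan left to right, longest-match per lexeme
Tokens: ID(x), OP(-), ID(m)


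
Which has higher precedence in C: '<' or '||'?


'<' is relational (level 7); '||' is logical OR (level 1)
Higher level binds tighter
'<' has higher precedence than '||'


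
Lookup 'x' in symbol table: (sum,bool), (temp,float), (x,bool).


Lookup 'x' → type bool


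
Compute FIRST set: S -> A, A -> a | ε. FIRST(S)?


Per alternative of S: FIRST(A) = {a, ε}
FIRST(S) = {a, ε}


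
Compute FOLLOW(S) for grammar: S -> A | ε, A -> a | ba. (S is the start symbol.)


$ ∈ FOLLOW(S). For each A -> αBβ: add FIRST(β)\{ε} to FOLLOW(B); if β nullable, add FOLLOW(A).
FOLLOW(S) = {$}


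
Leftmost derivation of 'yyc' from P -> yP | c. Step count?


Derivation: P => yP => yyP => yyc
Steps: 3


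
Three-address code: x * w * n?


Break into single-operator statements:
t1 = x * w
t2 = t1 * n


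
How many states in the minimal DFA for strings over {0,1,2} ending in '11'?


Track the longest suffix of input matching a prefix of '11': 3 classes (prefixes of length 0..2)
Minimal DFA: 3 states


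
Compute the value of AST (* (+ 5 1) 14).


Evaluate inner: (+ 5 1) = 6
Evaluate root: (* 6 14) = 84
Result: 84


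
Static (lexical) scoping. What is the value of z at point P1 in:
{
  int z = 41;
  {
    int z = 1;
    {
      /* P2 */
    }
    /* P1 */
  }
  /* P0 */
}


z declared in the same block as P1
z = 1


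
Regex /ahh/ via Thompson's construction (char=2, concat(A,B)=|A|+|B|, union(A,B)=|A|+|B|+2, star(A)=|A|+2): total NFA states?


Syntax tree has 3 char leaf(s), 0 union(s), 0 star(s)
chars contribute 3×2 = 6; each union adds +2; each star adds +2
Total: 6 + 0 + 0 = 6 states


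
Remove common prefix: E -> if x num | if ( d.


Common prefix: 'if'
Factored: E -> if E', E' -> x num | ( d


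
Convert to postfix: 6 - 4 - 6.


Left to right (same or higher precedence on left)
Postfix: 6 4 - 6 -


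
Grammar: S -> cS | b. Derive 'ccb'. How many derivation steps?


Derivation: S => cS => ccS => ccb
Steps: 3


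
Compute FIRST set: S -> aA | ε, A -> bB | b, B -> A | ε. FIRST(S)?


Per alternative of S: FIRST(aA) = {a}; FIRST(ε) = {ε}
FIRST(S) = {a, ε}


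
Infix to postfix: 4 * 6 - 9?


Left to right (same or higher precedence on left)
Postfix: 4 6 * 9 -


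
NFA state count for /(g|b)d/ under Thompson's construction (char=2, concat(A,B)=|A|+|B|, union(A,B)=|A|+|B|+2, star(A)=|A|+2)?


Syntax tree has 3 char leaf(s), 1 union(s), 0 star(s)
chars contribute 3×2 = 6; each union adds +2; each star adds +2
Total: 6 + 2 + 0 = 8 states


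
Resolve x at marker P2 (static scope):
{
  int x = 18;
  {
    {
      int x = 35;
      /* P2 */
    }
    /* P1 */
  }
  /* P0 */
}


x declared in the same block as P2
x = 35


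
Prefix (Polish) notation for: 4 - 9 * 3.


'*' binds tighter: tree is (- 4 (* 9 3))
Prefix: - 4 * 9 3


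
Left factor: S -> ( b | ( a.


Common prefix: '('
Factored: S -> ( S', S' -> b | a


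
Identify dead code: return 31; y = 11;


statement follows a return and is unreachable
Dead: 'y = 11'


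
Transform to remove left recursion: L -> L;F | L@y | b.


Left-recursive alternatives: L;F, L@y; non-recursive: b
Introduce L': L -> bL', L' -> ;FL' | @yL' | ε


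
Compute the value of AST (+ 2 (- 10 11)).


Evaluate inner: (- 10 11) = -1
Evaluate root: (+ 2 -1) = 1
Result: 1


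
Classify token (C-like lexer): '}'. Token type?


Pattern: delimiter/punctuation
Type: PUNCTUATION


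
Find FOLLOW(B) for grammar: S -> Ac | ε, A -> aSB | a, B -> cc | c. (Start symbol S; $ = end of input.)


$ ∈ FOLLOW(S). For each A -> αBβ: add FIRST(β)\{ε} to FOLLOW(B); if β nullable, add FOLLOW(A).
FOLLOW(B) = {c}


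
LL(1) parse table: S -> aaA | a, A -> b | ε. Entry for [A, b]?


For [A, b]: 'b' ∈ FIRST(b)
Entry: A -> b


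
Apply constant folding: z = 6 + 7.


6 + 7 = 13 at compile time
Optimized: z = 13


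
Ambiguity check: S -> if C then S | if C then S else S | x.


dangling else: 'if C then if C then x else x' parses two ways
Ambiguous


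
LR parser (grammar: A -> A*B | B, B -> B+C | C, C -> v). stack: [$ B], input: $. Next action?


lookahead ∉ {+} so B won't extend; reduce A -> B
Action: reduce (A -> B)


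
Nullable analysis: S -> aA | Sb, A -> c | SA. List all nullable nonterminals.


A nonterminal is nullable iff some alternative derives ε (directly, or every symbol in it is nullable)
Nullable: {}


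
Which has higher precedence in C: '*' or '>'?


'*' is multiplicative (level 10); '>' is relational (level 7)
Higher level binds tighter
'*' has higher precedence than '>'


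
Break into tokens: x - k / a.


Scan left to right, longest-match per lexeme
Tokens: ID(x), OP(-), ID(k), OP(/), ID(a)


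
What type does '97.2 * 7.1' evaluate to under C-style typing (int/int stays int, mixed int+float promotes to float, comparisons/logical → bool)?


Operand types: float * float
Rule: mixed int/float promotes to float; int/int stays int
Result type: float


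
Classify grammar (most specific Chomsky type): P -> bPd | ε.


Single nonterminal LHS, but b^n d^n is not regular
Classification: Type 2 (Context-Free)


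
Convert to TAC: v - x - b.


Break into single-operator statements:
t1 = v - x
t2 = t1 - b


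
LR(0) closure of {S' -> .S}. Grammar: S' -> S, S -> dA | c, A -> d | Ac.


Start: S' -> .S
For each item with dot before a nonterminal B, add B -> .γ for every B-production
Closure: [S' -> .S, S -> .dA, S -> .c]


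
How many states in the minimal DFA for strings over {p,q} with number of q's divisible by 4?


Track (count of q) mod 4: states 0..3, accept at 0
Minimal DFA: 4 states


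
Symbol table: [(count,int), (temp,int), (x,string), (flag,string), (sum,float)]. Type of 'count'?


Lookup 'count' → type int


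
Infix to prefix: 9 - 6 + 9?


left-to-right (same/higher precedence on left): tree is (+ (- 9 6) 9)
Prefix: + - 9 6 9


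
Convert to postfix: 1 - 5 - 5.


Left to right (same or higher precedence on left)
Postfix: 1 5 - 5 -


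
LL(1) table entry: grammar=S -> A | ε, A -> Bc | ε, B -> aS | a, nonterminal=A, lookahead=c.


For [A, c]: ε is nullable and 'c' ∈ FOLLOW(A)
Entry: A -> ε


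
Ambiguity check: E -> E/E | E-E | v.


'v/v-v' has two parse trees (no precedence encoded between / and -)
Ambiguous


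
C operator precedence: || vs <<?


'<<' is shift (level 8); '||' is logical OR (level 1)
Higher level binds tighter
'<<' has higher precedence than '||'


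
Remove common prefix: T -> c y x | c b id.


Common prefix: 'c'
Factored: T -> c T', T' -> y x | b id


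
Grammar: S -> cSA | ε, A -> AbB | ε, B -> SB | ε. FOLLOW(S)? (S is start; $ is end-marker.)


$ ∈ FOLLOW(S). For each A -> αBβ: add FIRST(β)\{ε} to FOLLOW(B); if β nullable, add FOLLOW(A).
FOLLOW(S) = {$, b, c}


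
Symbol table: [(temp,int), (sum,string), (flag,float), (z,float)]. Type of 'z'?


Lookup 'z' → type float


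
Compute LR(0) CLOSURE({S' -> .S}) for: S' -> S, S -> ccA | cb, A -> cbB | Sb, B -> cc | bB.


Start: S' -> .S
For each item with dot before a nonterminal B, add B -> .γ for every B-production
Closure: [S' -> .S, S -> .ccA, S -> .cb]


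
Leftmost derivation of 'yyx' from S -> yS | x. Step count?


Derivation: S => yS => yyS => yyx
Steps: 3


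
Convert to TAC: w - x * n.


Break into single-operator statements:
t1 = x * n
t2 = w - t1


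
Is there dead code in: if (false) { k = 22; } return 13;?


condition is constant false, so the whole block is unreachable
Dead: 'if (false) { k = 22; }'


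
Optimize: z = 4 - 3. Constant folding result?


4 - 3 = 1 at compile time
Optimized: z = 1


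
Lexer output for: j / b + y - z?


Scan left to right, longest-match per lexeme
Tokens: ID(j), OP(/), ID(b), OP(+), ID(y), OP(-), ID(z)


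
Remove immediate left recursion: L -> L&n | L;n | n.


Left-recursive alternatives: L&n, L;n; non-recursive: n
Introduce L': L -> nL', L' -> &nL' | ;nL' | ε


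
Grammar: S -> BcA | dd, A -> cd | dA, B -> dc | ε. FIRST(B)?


Per alternative of B: FIRST(dc) = {d}; FIRST(ε) = {ε}
FIRST(B) = {d, ε}


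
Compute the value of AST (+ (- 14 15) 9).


Evaluate inner: (- 14 15) = -1
Evaluate root: (+ -1 9) = 8
Result: 8


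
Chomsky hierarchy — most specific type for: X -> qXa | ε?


Single nonterminal LHS, but q^n a^n is not regular
Classification: Type 2 (Context-Free)


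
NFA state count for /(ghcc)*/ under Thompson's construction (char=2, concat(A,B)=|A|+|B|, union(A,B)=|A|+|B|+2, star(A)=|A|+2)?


Syntax tree has 4 char leaf(s), 0 union(s), 1 star(s)
chars contribute 4×2 = 8; each union adds +2; each star adds +2
Total: 8 + 0 + 2 = 10 states


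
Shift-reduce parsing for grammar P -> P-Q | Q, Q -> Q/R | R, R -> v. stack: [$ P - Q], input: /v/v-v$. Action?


'/' can extend Q; shift to build Q -> Q/R
Action: shift


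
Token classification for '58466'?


Pattern: digits only
Type: INTEGER_LITERAL


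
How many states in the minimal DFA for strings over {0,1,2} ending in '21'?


Track the longest suffix of input matching a prefix of '21': 3 classes (prefixes of length 0..2)
Minimal DFA: 3 states


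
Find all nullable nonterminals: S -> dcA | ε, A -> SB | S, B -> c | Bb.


A nonterminal is nullable iff some alternative derives ε (directly, or every symbol in it is nullable)
Nullable: {A, S}


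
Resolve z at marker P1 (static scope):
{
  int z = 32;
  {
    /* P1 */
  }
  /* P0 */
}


P1's block does not declare z; resolves to the enclosing declaration at depth 0
z = 32


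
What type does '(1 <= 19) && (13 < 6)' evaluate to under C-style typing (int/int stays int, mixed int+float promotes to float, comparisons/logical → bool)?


Operand types: bool && bool
Rule: logical operators take bool operands and yield bool
Result type: bool


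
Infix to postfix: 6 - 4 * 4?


* has higher precedence, evaluate 4*4 first
Postfix: 6 4 4 * -


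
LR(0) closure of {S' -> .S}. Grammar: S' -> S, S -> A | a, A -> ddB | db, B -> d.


Start: S' -> .S
For each item with dot before a nonterminal B, add B -> .γ for every B-production
Closure: [S' -> .S, S -> .A, S -> .a, A -> .ddB, A -> .db]


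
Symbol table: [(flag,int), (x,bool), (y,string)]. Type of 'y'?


Lookup 'y' → type string


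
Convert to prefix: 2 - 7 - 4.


left-to-right (same/higher precedence on left): tree is (- (- 2 7) 4)
Prefix: - - 2 7 4


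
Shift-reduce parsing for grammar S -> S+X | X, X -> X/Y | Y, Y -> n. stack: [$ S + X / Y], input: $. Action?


handle 'X/Y' on top
Action: reduce (X -> X/Y)


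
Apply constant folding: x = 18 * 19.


18 * 19 = 342 at compile time
Optimized: x = 342


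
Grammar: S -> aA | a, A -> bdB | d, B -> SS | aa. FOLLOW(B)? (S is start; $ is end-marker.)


$ ∈ FOLLOW(S). For each A -> αBβ: add FIRST(β)\{ε} to FOLLOW(B); if β nullable, add FOLLOW(A).
FOLLOW(B) = {$, a}


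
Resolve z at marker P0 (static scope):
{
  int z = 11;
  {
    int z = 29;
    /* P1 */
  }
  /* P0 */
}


z declared in the same block as P0
z = 11


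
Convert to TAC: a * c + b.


Break into single-operator statements:
t1 = a * c
t2 = t1 + b


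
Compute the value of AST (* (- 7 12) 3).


Evaluate inner: (- 7 12) = -5
Evaluate root: (* -5 3) = -15
Result: -15


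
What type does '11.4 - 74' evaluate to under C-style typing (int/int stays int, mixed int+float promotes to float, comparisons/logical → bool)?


Operand types: float - int
Rule: mixed int/float promotes to float; int/int stays int
Result type: float


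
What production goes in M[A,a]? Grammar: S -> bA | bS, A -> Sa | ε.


For [A, a]: ε is nullable and 'a' ∈ FOLLOW(A)
Entry: A -> ε


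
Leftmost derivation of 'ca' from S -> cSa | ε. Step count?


Derivation: S => cSa => ca
Steps: 2


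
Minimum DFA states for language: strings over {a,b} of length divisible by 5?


Track length mod 5: states 0..4, accept at 0
Minimal DFA: 5 states


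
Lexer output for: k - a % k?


Scan left to right, longest-match per lexeme
Tokens: ID(k), OP(-), ID(a), OP(%), ID(k)


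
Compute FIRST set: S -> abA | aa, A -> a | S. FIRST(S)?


Per alternative of S: FIRST(abA) = {a}; FIRST(aa) = {a}
FIRST(S) = {a}


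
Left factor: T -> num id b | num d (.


Common prefix: 'num'
Factored: T -> num T', T' -> id b | d (


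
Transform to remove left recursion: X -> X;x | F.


Left-recursive alternatives: X;x; non-recursive: F
Introduce X': X -> FX', X' -> ;xX' | ε


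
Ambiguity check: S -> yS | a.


right-linear, alternatives start with distinct terminals 'y' vs 'a': unique leftmost derivation
Unambiguous


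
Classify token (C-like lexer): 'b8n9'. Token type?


Pattern: letter/underscore followed by alphanumerics, not a keyword
Type: IDENTIFIER


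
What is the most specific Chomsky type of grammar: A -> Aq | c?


Left-linear: every RHS is a terminal or one nonterminal followed by a terminal
Classification: Type 3 (Regular)


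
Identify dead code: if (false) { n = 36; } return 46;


condition is constant false, so the whole block is unreachable
Dead: 'if (false) { n = 36; }'


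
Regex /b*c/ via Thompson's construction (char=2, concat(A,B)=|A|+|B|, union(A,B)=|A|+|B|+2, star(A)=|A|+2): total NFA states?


Syntax tree has 2 char leaf(s), 0 union(s), 1 star(s)
chars contribute 2×2 = 4; each union adds +2; each star adds +2
Total: 4 + 0 + 2 = 6 states


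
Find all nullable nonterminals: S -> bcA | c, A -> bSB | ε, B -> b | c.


A nonterminal is nullable iff some alternative derives ε (directly, or every symbol in it is nullable)
Nullable: {A}


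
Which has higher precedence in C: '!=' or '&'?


'!=' is equality (level 6); '&' is bitwise AND (level 5)
Higher level binds tighter
'!=' has higher precedence than '&'


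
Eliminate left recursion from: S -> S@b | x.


Left-recursive alternatives: S@b; non-recursive: x
Introduce S': S -> xS', S' -> @bS' | ε


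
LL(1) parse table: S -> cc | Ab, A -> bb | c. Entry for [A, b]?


For [A, b]: 'b' ∈ FIRST(bb)
Entry: A -> bb


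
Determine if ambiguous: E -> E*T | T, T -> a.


precedence layered via separate nonterminal T: deterministic
Unambiguous


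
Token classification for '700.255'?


Pattern: digits with a decimal point
Type: FLOAT_LITERAL


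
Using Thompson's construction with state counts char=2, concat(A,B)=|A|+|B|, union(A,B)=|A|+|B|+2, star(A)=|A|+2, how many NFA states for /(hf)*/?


Syntax tree has 2 char leaf(s), 0 union(s), 1 star(s)
chars contribute 2×2 = 4; each union adds +2; each star adds +2
Total: 4 + 0 + 2 = 6 states


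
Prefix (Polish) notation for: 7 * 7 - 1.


left-to-right (same/higher precedence on left): tree is (- (* 7 7) 1)
Prefix: - * 7 7 1


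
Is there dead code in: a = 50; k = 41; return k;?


a is assigned but never read
Dead: 'a = 50'


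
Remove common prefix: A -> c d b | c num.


Common prefix: 'c'
Factored: A -> c A', A' -> d b | num


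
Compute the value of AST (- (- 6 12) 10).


Evaluate inner: (- 6 12) = -6
Evaluate root: (- -6 10) = -16
Result: -16


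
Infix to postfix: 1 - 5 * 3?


* has higher precedence, evaluate 5*3 first
Postfix: 1 5 3 * -


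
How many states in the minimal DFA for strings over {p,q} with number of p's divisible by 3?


Track (count of p) mod 3: states 0..2, accept at 0
Minimal DFA: 3 states


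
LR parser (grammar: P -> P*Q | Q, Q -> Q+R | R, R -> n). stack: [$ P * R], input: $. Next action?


'R' (not preceded by Q+) is the handle for Q -> R
Action: reduce (Q -> R)


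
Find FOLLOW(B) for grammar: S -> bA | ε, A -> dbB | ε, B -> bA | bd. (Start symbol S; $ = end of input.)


$ ∈ FOLLOW(S). For each A -> αBβ: add FIRST(β)\{ε} to FOLLOW(B); if β nullable, add FOLLOW(A).
FOLLOW(B) = {$}


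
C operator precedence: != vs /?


'/' is multiplicative (level 10); '!=' is equality (level 6)
Higher level binds tighter
'/' has higher precedence than '!='


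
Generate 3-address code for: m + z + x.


Break into single-operator statements:
t1 = m + z
t2 = t1 + x


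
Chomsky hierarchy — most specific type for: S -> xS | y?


Right-linear: every RHS is a terminal or a terminal followed by one nonterminal
Classification: Type 3 (Regular)


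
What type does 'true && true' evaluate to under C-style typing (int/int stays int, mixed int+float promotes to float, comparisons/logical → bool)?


Operand types: bool && bool
Rule: logical operators take bool operands and yield bool
Result type: bool


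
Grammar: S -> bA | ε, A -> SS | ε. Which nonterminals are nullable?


A nonterminal is nullable iff some alternative derives ε (directly, or every symbol in it is nullable)
Nullable: {A, S}


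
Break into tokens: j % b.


Scan left to right, longest-match per lexeme
Tokens: ID(j), OP(%), ID(b)


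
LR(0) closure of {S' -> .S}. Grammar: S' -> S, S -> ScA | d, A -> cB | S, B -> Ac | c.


Start: S' -> .S
For each item with dot before a nonterminal B, add B -> .γ for every B-production
Closure: [S' -> .S, S -> .ScA, S -> .d]


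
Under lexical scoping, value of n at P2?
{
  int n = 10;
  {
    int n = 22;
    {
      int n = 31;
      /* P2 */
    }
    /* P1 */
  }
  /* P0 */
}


n declared in the same block as P2
n = 31


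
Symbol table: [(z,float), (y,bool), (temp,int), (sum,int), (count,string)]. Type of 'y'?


Lookup 'y' → type bool


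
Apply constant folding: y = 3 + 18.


3 + 18 = 21 at compile time
Optimized: y = 21


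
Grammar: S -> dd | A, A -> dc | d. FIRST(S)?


Per alternative of S: FIRST(dd) = {d}; FIRST(A) = {d}
FIRST(S) = {d}


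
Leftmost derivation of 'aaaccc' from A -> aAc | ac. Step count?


Derivation: A => aAc => aaAcc => aaaccc
Steps: 3


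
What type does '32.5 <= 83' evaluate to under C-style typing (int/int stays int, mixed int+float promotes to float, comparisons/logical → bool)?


Operand types: float <= int
Rule: comparison yields bool
Result type: bool


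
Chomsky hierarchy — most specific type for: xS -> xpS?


LHS has context (more than one symbol) and |LHS| ≤ |RHS|
Classification: Type 1 (Context-Sensitive)


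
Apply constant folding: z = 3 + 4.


3 + 4 = 7 at compile time
Optimized: z = 7


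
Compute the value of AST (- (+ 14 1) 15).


Evaluate inner: (+ 14 1) = 15
Evaluate root: (- 15 15) = 0
Result: 0


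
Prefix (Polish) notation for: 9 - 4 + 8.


left-to-right (same/higher precedence on left): tree is (+ (- 9 4) 8)
Prefix: + - 9 4 8


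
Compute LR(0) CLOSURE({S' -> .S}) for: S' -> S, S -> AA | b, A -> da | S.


Start: S' -> .S
For each item with dot before a nonterminal B, add B -> .γ for every B-production
Closure: [S' -> .S, S -> .AA, S -> .b, A -> .da, A -> .S]


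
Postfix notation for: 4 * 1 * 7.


Left to right (same or higher precedence on left)
Postfix: 4 1 * 7 *


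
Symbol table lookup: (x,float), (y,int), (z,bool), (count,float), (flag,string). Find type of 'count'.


Lookup 'count' → type float


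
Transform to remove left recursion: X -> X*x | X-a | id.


Left-recursive alternatives: X*x, X-a; non-recursive: id
Introduce X': X -> idX', X' -> *xX' | -aX' | ε


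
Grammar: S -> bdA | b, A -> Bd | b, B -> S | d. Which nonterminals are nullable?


A nonterminal is nullable iff some alternative derives ε (directly, or every symbol in it is nullable)
Nullable: {}


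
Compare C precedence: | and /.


'/' is multiplicative (level 10); '|' is bitwise OR (level 3)
Higher level binds tighter
'/' has higher precedence than '|'


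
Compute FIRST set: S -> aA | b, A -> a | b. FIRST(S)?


Per alternative of S: FIRST(aA) = {a}; FIRST(b) = {b}
FIRST(S) = {a, b}


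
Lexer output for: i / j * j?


Scan left to right, longest-match per lexeme
Tokens: ID(i), OP(/), ID(j), OP(*), ID(j)


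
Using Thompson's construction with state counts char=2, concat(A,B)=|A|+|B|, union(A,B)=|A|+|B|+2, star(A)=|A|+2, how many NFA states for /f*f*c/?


Syntax tree has 3 char leaf(s), 0 union(s), 2 star(s)
chars contribute 3×2 = 6; each union adds +2; each star adds +2
Total: 6 + 0 + 4 = 10 states


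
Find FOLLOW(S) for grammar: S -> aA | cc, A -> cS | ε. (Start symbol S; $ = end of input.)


$ ∈ FOLLOW(S). For each A -> αBβ: add FIRST(β)\{ε} to FOLLOW(B); if β nullable, add FOLLOW(A).
FOLLOW(S) = {$}


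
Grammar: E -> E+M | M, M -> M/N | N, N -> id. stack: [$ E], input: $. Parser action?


start symbol E on stack, input exhausted
Action: accept


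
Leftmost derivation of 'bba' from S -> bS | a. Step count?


Derivation: S => bS => bbS => bba
Steps: 3


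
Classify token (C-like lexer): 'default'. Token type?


Pattern: reserved word
Type: KEYWORD


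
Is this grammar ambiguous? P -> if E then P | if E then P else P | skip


dangling else: 'if E then if E then skip else skip' parses two ways
Ambiguous


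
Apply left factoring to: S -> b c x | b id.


Common prefix: 'b'
Factored: S -> b S', S' -> c x | id


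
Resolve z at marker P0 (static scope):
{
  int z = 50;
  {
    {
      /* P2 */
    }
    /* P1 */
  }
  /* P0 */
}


z declared in the same block as P0
z = 50


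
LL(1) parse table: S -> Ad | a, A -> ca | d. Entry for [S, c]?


For [S, c]: 'c' ∈ FIRST(Ad)
Entry: S -> Ad


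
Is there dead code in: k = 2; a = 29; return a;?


k is assigned but never read
Dead: 'k = 2'


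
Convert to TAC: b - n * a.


Break into single-operator statements:
t1 = n * a
t2 = b - t1


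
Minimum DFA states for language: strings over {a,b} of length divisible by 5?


Track length mod 5: states 0..4, accept at 0
Minimal DFA: 5 states


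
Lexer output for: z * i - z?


Scan left to right, longest-match per lexeme
Tokens: ID(z), OP(*), ID(i), OP(-), ID(z)


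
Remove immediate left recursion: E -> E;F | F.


Left-recursive alternatives: E;F; non-recursive: F
Introduce E': E -> FE', E' -> ;FE' | ε


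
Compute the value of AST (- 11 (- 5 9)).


Evaluate inner: (- 5 9) = -4
Evaluate root: (- 11 -4) = 15
Result: 15


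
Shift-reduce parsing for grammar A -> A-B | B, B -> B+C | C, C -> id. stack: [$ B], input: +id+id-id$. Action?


shift '+' to continue B -> B+C
Action: shift


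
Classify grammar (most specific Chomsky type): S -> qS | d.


Right-linear: every RHS is a terminal or a terminal followed by one nonterminal
Classification: Type 3 (Regular)


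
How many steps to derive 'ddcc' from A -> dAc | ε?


Derivation: A => dAc => ddAcc => ddcc
Steps: 3


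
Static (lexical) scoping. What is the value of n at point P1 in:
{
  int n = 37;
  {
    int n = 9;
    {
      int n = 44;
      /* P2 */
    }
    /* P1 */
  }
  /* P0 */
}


n declared in the same block as P1
n = 9


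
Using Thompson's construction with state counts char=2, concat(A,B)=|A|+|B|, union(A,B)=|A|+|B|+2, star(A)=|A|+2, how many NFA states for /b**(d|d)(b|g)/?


Syntax tree has 5 char leaf(s), 2 union(s), 2 star(s)
chars contribute 5×2 = 10; each union adds +2; each star adds +2
Total: 10 + 4 + 4 = 18 states


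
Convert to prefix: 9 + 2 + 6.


left-to-right (same/higher precedence on left): tree is (+ (+ 9 2) 6)
Prefix: + + 9 2 6


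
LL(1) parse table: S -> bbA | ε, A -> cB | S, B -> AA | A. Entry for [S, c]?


For [S, c]: ε is nullable and 'c' ∈ FOLLOW(S)
Entry: S -> ε


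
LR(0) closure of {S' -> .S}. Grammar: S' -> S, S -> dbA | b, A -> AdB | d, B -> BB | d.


Start: S' -> .S
For each item with dot before a nonterminal B, add B -> .γ for every B-production
Closure: [S' -> .S, S -> .dbA, S -> .b]


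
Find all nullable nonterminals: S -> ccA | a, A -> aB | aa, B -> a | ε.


A nonterminal is nullable iff some alternative derives ε (directly, or every symbol in it is nullable)
Nullable: {B}


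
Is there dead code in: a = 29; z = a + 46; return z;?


a is read by z's definition; z is returned
No dead code


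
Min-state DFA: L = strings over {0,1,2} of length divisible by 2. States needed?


Track length mod 2: states 0..1, accept at 0
Minimal DFA: 2 states
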